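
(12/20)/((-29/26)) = -78/145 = -0.54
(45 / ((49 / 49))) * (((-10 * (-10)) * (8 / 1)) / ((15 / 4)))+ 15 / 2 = 19215 / 2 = 9607.50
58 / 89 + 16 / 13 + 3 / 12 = 9869 / 4628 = 2.13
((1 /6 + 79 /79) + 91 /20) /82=343 /4920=0.07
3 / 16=0.19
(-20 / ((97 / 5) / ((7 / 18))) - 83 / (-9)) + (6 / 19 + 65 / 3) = 170314 / 5529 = 30.80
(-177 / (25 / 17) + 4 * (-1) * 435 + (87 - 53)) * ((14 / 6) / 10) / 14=-45659 / 1500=-30.44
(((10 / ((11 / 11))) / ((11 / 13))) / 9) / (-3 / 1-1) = -65 / 198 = -0.33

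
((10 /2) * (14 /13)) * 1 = 70 /13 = 5.38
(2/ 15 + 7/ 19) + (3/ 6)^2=857/ 1140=0.75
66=66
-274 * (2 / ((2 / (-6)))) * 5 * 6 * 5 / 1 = 246600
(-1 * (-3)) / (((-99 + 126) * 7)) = 1 / 63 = 0.02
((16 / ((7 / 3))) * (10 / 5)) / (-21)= -32 / 49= -0.65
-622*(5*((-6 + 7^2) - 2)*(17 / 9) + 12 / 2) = -2201258 / 9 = -244584.22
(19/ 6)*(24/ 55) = 76/ 55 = 1.38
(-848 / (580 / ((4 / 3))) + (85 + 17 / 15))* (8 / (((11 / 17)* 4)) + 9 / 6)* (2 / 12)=184931 / 2871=64.41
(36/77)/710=18/27335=0.00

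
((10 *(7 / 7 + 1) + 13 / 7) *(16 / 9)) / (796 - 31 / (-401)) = 109072 / 2234589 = 0.05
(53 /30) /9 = 53 /270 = 0.20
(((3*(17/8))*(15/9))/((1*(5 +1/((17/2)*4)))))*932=336685/171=1968.92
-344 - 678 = -1022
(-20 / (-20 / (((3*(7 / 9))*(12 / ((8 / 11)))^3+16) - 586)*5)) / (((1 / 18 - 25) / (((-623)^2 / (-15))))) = 92327738391 / 44900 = 2056297.07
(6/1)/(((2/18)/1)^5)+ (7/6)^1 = 2125771/6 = 354295.17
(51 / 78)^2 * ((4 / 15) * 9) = 867 / 845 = 1.03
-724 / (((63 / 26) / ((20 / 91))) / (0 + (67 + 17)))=-115840 / 21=-5516.19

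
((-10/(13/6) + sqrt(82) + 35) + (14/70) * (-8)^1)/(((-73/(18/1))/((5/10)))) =-16839/4745 - 9 * sqrt(82)/73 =-4.67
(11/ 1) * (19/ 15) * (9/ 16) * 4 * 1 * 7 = 219.45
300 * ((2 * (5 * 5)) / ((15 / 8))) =8000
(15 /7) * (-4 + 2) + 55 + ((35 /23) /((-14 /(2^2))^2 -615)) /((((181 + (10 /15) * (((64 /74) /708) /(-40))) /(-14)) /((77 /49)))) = 350026401185995 /6901887275143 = 50.71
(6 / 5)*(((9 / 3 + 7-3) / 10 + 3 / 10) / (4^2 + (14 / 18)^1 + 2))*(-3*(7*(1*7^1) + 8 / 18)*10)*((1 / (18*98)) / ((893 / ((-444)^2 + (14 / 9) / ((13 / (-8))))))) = -10263836000 / 865207161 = -11.86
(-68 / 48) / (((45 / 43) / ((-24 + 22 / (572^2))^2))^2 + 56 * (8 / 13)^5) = -0.29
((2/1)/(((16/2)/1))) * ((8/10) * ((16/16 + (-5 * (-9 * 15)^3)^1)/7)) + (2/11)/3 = 405961978/1155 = 351482.23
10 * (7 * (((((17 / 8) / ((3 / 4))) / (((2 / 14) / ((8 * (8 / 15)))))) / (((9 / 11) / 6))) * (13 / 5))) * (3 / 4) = 3811808 / 45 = 84706.84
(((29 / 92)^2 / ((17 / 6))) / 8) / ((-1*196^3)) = -2523 / 4333639503872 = -0.00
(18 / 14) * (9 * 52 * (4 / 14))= 8424 / 49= 171.92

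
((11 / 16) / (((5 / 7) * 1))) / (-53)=-77 / 4240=-0.02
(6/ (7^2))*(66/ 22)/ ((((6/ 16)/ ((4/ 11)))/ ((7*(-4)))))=-768/ 77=-9.97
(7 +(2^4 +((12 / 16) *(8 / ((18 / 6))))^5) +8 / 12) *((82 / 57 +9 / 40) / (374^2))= 633431 / 956751840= 0.00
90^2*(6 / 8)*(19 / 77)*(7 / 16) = 115425 / 176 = 655.82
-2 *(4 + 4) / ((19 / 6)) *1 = -96 / 19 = -5.05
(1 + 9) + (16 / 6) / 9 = 278 / 27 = 10.30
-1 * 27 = -27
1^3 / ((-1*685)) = -1 / 685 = -0.00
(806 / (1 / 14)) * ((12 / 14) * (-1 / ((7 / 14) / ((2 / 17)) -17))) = 12896 / 17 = 758.59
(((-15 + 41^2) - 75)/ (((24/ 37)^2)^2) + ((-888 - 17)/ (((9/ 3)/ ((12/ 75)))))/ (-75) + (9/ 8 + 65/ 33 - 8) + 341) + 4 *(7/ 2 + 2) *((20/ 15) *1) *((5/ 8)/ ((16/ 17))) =4262464994521/ 456192000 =9343.58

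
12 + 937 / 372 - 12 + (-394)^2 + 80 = 57778489 / 372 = 155318.52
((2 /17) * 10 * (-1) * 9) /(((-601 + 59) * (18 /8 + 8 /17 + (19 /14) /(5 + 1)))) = 945 /142546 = 0.01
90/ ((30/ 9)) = 27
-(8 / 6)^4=-256 / 81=-3.16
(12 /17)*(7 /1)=4.94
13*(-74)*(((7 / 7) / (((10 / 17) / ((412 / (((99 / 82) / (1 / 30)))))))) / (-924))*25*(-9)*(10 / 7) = -345314710 / 53361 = -6471.29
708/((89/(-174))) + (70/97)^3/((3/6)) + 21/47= -5279823250315/3817711159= -1382.98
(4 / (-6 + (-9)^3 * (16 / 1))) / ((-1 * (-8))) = -1 / 23340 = -0.00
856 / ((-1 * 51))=-856 / 51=-16.78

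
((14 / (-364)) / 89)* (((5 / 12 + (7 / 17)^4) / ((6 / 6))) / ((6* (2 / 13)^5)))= -12750115937 / 34252964352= -0.37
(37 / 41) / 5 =37 / 205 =0.18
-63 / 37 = -1.70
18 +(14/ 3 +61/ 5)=523/ 15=34.87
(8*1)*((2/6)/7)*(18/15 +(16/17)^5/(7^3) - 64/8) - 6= -146413978254/17045383285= -8.59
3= 3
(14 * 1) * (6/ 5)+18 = 174/ 5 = 34.80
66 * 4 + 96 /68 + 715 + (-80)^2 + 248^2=1171035 /17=68884.41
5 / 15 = 1 / 3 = 0.33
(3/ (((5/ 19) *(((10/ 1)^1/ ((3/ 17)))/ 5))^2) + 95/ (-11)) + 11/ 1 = 858617/ 317900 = 2.70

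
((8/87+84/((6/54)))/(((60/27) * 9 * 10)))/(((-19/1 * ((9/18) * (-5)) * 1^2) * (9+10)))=3289/785175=0.00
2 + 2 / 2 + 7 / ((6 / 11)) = 95 / 6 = 15.83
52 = 52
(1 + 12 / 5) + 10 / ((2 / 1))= 42 / 5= 8.40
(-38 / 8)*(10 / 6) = -95 / 12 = -7.92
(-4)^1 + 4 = 0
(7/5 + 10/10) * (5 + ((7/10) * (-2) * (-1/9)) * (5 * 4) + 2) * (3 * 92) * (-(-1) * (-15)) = -100464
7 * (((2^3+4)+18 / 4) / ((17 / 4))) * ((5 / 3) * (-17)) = -770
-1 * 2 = -2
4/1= 4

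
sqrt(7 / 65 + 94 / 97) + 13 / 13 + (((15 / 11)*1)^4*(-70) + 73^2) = 5088.99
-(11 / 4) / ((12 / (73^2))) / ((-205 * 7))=0.85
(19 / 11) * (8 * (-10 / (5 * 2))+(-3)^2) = 19 / 11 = 1.73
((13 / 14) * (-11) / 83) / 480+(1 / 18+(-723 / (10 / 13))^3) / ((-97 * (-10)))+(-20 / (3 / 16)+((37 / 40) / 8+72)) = -2170956514258723 / 2536065000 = -856033.47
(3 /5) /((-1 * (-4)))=3 /20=0.15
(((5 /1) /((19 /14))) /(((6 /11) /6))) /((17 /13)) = 30.99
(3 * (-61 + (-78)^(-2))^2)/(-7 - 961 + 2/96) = -137732281129/11943267687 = -11.53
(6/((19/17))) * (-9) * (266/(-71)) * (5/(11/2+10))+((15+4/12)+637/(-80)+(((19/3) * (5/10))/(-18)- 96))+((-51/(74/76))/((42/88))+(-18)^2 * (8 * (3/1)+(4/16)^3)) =2352113651561/307831860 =7640.90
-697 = -697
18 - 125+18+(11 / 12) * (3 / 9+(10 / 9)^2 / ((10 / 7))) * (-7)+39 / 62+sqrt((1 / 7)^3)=-2894333 / 30132+sqrt(7) / 49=-96.00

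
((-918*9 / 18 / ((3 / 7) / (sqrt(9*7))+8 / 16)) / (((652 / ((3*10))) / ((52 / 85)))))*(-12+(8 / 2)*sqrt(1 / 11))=-235872*sqrt(7) / 18419 - 1926288*sqrt(11) / 202609+78624*sqrt(77) / 202609+5778864 / 18419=251.74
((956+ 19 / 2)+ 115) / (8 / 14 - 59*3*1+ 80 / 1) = -15127 / 1350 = -11.21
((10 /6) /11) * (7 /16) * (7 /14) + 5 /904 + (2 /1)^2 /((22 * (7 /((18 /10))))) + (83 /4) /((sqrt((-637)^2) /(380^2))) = 1787744899799 /380059680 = 4703.85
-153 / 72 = -17 / 8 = -2.12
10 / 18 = 5 / 9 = 0.56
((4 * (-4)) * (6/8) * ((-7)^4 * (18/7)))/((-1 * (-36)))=-2058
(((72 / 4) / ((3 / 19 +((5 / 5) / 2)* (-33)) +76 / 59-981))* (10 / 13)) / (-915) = 26904 / 1770890329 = 0.00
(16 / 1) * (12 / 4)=48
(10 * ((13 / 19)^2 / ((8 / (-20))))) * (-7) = 29575 / 361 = 81.93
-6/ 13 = -0.46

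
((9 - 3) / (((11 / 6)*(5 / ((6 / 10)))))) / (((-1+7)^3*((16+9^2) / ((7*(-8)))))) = -28 / 26675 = -0.00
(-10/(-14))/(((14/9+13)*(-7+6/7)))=-45/5633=-0.01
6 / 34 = 3 / 17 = 0.18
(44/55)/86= 2/215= 0.01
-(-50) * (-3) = -150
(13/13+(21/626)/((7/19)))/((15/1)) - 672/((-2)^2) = -1576837/9390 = -167.93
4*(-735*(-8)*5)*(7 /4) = 205800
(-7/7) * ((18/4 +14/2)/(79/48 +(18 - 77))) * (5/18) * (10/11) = 0.05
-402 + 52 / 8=-791 / 2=-395.50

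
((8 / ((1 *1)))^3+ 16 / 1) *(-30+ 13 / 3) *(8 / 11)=-9856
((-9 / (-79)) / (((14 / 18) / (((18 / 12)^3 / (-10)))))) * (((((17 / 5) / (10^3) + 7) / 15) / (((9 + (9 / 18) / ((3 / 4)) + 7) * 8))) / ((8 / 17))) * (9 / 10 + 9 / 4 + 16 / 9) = -128309186349 / 70784000000000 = -0.00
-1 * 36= -36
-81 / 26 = -3.12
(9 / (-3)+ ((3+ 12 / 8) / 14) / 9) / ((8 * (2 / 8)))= -83 / 56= -1.48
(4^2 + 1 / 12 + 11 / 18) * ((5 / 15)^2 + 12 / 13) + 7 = 102205 / 4212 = 24.27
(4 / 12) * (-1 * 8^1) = -8 / 3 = -2.67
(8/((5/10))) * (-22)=-352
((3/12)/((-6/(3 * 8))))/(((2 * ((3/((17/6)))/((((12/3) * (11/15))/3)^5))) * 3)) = -0.14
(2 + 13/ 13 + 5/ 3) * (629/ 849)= 8806/ 2547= 3.46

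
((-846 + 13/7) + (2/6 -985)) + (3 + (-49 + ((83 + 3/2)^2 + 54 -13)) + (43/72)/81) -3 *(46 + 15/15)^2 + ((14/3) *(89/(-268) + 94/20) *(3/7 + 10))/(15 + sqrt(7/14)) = -1604338348687/1228108392 -142423 *sqrt(2)/300830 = -1307.02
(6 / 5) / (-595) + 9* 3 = 80319 / 2975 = 27.00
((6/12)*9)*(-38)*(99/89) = -16929/89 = -190.21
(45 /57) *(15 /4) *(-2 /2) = -225 /76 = -2.96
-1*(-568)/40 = 71/5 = 14.20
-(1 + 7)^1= -8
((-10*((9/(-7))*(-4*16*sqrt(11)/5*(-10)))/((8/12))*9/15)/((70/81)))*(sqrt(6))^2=2519424*sqrt(11)/245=34106.06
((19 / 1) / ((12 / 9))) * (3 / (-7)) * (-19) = 3249 / 28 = 116.04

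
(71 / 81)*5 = 355 / 81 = 4.38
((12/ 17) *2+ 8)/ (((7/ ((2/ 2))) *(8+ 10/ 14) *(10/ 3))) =48/ 1037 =0.05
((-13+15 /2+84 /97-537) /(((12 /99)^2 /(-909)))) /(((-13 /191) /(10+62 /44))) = -453329343661887 /80704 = -5617185562.82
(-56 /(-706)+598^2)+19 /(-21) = 357603.17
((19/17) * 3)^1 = 57/17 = 3.35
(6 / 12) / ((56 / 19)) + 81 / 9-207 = -22157 / 112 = -197.83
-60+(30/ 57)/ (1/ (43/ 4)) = -2065/ 38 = -54.34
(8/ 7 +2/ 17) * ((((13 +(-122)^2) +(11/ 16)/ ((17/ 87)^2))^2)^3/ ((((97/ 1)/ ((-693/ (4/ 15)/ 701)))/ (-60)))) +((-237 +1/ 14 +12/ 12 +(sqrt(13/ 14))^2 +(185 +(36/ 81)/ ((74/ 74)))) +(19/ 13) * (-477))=21033539269022729185908702012797056235599393524586041245/ 661000049743134120534243016704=31820783186319581434754590.00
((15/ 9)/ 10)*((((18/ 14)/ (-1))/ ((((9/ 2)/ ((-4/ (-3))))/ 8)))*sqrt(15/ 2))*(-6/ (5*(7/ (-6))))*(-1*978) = 62592*sqrt(30)/ 245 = 1399.31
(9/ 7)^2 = 81/ 49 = 1.65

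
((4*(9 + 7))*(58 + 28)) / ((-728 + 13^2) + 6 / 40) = -110080 / 11177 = -9.85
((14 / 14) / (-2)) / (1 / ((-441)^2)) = -194481 / 2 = -97240.50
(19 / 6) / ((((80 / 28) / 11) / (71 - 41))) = 1463 / 4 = 365.75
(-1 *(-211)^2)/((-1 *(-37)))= -44521/37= -1203.27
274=274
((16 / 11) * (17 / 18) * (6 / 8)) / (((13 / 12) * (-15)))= -136 / 2145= -0.06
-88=-88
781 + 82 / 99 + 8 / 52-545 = 304996 / 1287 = 236.98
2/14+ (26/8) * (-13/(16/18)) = -10615/224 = -47.39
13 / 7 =1.86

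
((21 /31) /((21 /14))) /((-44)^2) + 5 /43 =150341 /1290344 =0.12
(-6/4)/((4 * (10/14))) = -21/40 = -0.52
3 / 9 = 1 / 3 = 0.33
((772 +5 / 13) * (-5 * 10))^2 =252054202500 / 169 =1491444985.21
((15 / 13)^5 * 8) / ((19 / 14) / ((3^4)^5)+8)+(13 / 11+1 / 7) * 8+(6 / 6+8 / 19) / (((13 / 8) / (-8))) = 1197833688005226834336 / 212131031984555212529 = 5.65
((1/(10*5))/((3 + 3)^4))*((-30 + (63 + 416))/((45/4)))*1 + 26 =18954449/729000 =26.00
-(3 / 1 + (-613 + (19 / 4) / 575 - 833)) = 3318881 / 2300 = 1442.99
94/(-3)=-94/3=-31.33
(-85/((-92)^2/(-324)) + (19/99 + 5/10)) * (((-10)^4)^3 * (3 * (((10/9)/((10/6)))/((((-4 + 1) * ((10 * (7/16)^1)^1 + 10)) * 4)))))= -165312200000000000/3613599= -45747245336.30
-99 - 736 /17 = -2419 /17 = -142.29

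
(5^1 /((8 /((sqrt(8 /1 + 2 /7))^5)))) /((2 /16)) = 16820 * sqrt(406) /343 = 988.09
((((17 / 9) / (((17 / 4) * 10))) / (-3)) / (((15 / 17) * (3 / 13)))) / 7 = -442 / 42525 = -0.01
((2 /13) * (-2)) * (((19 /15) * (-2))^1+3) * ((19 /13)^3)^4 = -61972817733852508 /4543126598883795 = -13.64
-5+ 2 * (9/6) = -2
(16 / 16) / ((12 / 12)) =1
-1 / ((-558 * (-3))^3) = -0.00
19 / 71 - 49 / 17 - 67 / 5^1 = -96649 / 6035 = -16.01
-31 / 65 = -0.48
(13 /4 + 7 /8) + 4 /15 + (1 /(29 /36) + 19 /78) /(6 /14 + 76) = 4270541 /968136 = 4.41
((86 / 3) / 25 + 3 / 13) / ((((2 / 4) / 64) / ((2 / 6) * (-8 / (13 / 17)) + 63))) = 398989184 / 38025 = 10492.81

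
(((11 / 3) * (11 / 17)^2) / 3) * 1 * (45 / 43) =6655 / 12427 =0.54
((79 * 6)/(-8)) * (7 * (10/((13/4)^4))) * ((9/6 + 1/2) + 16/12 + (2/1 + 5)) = -10971520/28561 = -384.14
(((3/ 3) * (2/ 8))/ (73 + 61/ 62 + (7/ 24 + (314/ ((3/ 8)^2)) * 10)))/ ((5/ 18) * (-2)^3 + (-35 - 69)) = -2511/ 23901846514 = -0.00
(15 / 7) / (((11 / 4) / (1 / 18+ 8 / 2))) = 3.16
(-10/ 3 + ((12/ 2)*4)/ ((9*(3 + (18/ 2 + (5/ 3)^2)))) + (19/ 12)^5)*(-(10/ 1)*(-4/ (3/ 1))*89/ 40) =20023007735/ 99283968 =201.67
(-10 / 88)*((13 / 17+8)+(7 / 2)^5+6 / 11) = -60.74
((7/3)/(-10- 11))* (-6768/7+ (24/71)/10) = 800852/7455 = 107.42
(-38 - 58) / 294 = -16 / 49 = -0.33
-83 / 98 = -0.85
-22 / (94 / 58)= -638 / 47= -13.57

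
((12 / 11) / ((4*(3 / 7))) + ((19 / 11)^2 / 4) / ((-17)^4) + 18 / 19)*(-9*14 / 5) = -76633622289 / 1920147790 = -39.91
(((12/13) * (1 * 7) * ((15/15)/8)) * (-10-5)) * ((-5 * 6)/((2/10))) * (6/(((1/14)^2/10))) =277830000/13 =21371538.46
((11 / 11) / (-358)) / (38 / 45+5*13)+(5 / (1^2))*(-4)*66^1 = -1400195325 / 1060754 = -1320.00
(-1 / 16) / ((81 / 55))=-55 / 1296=-0.04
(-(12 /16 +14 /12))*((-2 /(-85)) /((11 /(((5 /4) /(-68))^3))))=575 /22578733056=0.00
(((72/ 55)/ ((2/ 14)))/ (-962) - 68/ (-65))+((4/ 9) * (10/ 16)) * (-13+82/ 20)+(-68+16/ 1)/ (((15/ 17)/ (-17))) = 190558109/ 190476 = 1000.43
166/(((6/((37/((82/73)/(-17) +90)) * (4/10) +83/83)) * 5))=26969771/4185300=6.44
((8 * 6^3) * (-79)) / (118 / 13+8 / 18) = -7985952 / 557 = -14337.44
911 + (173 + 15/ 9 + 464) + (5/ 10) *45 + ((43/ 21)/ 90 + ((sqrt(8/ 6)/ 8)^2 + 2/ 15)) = 4754767/ 3024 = 1572.34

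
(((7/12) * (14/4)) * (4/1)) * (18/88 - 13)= -104.50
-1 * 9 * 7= -63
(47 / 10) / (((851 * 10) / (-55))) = -517 / 17020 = -0.03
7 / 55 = 0.13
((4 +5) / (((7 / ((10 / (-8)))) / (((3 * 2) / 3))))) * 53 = -2385 / 14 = -170.36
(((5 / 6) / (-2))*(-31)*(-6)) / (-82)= 155 / 164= 0.95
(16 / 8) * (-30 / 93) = -20 / 31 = -0.65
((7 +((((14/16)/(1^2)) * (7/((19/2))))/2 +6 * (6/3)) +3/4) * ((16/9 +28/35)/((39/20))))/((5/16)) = 104864/1235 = 84.91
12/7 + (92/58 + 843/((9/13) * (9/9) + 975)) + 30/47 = 27677359/5762764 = 4.80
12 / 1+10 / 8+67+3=333 / 4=83.25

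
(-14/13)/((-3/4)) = 56/39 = 1.44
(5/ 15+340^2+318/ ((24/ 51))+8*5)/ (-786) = -1395793/ 9432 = -147.98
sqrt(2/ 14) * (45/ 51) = 0.33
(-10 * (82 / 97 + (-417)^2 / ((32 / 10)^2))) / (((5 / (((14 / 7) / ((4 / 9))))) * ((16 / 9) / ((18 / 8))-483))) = 307420624593 / 969913088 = 316.96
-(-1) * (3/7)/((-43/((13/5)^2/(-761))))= 507/5726525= 0.00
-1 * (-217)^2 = -47089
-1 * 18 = -18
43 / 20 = 2.15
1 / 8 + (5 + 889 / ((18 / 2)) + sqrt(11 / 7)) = sqrt(77) / 7 + 7481 / 72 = 105.16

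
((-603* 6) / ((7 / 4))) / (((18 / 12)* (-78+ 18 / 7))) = 201 / 11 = 18.27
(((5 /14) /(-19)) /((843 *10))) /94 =-1 /42156744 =-0.00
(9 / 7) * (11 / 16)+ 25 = 2899 / 112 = 25.88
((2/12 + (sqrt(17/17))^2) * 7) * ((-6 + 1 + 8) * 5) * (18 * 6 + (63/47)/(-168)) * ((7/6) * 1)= 23212525/1504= 15433.86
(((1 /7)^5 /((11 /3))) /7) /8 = 3 /10353112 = 0.00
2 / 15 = 0.13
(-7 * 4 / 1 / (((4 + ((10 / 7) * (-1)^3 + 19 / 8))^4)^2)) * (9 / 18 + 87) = -0.01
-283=-283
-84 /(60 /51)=-71.40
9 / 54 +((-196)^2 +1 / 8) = 921991 / 24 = 38416.29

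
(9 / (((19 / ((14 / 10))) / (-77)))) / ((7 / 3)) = -2079 / 95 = -21.88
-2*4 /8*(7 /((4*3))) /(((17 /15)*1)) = -35 /68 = -0.51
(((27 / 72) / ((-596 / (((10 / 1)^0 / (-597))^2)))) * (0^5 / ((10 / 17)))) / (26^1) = 0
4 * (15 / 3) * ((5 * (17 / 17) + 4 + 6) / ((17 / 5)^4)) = 187500 / 83521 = 2.24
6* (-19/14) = -57/7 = -8.14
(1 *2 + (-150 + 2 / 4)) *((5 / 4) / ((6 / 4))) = -1475 / 12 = -122.92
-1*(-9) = 9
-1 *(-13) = 13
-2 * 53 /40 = -53 /20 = -2.65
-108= -108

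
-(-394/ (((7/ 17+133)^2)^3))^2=-22610986404649794649/ 4630806255912188242319837204389816172544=-0.00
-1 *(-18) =18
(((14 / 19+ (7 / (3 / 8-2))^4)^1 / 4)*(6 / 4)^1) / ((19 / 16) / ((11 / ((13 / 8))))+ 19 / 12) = 296612360352 / 4031413711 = 73.58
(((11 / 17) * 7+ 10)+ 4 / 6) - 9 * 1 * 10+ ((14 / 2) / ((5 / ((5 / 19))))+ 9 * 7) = -11081 / 969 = -11.44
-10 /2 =-5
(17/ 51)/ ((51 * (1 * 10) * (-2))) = -1/ 3060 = -0.00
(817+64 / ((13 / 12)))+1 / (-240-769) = 11491488 / 13117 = 876.08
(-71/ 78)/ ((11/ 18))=-213/ 143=-1.49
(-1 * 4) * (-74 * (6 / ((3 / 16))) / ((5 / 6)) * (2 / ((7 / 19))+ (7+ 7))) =7729152 / 35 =220832.91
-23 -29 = -52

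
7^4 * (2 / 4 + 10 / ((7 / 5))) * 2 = 36701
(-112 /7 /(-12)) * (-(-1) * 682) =909.33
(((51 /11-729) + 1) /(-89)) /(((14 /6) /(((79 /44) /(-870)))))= -628603 /87444280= -0.01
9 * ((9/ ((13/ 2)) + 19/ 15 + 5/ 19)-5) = -23181/ 1235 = -18.77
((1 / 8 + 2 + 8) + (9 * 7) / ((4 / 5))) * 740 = 131535 / 2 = 65767.50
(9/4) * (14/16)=63/32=1.97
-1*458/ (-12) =229/ 6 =38.17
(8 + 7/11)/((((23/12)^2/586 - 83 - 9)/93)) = -8.73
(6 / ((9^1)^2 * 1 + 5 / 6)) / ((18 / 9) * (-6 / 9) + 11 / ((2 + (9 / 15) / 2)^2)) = 14283 / 145336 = 0.10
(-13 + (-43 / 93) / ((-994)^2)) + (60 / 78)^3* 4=-2256845248699 / 201876503556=-11.18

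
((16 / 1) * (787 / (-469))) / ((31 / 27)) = -339984 / 14539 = -23.38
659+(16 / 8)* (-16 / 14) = 4597 / 7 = 656.71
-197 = -197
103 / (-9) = -103 / 9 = -11.44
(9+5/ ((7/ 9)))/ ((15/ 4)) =144/ 35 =4.11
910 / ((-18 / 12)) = -1820 / 3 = -606.67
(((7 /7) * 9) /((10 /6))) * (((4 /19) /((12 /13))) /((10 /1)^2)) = 117 /9500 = 0.01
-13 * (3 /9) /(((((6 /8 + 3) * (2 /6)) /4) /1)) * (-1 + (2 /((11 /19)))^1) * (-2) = 3744 /55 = 68.07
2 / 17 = 0.12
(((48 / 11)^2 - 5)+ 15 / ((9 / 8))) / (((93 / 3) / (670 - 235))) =1440865 / 3751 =384.13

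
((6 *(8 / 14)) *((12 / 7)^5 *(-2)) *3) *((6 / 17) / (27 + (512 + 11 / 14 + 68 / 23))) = -9889579008 / 49933109597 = -0.20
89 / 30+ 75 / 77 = 9103 / 2310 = 3.94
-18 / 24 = -3 / 4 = -0.75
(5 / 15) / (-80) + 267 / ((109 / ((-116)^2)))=862260371 / 26160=32961.02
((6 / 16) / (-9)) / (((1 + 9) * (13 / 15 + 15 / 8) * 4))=-1 / 2632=-0.00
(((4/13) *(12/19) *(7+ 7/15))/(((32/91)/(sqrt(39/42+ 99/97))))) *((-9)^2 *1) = 2268 *sqrt(3594626)/9215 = 466.63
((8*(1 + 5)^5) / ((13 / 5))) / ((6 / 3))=155520 / 13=11963.08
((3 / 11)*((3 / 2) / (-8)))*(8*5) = -45 / 22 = -2.05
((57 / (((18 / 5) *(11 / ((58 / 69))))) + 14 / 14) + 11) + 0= 30079 / 2277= 13.21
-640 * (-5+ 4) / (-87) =-640 / 87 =-7.36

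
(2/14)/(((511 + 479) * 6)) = 1/41580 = 0.00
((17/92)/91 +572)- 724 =-1272527/8372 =-152.00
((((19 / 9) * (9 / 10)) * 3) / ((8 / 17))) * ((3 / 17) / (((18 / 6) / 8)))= 57 / 10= 5.70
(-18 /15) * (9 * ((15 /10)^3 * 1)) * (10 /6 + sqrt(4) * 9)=-14337 /20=-716.85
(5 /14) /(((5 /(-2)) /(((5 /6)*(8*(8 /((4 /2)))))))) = -80 /21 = -3.81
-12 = -12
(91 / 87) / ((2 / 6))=91 / 29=3.14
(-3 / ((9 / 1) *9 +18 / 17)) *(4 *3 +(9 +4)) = -85 / 93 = -0.91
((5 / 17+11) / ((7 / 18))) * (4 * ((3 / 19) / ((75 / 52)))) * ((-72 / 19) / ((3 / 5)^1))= -80.32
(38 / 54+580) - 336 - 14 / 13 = 85513 / 351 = 243.63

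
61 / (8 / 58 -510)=-1769 / 14786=-0.12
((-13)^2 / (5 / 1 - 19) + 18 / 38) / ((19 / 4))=-6170 / 2527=-2.44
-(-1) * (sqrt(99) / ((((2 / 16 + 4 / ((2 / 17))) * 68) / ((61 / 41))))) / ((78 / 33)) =671 * sqrt(11) / 824551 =0.00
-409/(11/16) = -6544/11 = -594.91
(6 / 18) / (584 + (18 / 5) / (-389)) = 1945 / 3407586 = 0.00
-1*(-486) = 486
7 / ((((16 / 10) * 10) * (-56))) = -1 / 128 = -0.01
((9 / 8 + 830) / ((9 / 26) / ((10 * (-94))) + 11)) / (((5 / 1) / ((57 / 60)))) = 14.36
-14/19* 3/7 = -6/19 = -0.32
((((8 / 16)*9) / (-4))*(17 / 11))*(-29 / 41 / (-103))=-0.01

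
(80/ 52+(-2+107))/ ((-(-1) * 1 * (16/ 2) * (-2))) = -1385/ 208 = -6.66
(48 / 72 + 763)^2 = 5248681 / 9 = 583186.78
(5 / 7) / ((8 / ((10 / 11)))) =25 / 308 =0.08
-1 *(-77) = 77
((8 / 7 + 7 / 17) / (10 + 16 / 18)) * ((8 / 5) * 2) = 2664 / 5831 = 0.46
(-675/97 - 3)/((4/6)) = -1449/97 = -14.94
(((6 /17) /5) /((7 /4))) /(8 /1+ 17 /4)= 96 /29155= 0.00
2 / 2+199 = 200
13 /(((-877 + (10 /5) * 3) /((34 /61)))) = -34 /4087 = -0.01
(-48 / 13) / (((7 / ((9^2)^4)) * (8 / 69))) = -195838928.51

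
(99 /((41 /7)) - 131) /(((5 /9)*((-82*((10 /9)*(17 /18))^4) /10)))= 1812353047542 /87749250625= 20.65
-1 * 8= -8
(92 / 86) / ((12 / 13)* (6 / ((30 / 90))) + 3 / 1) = 598 / 10965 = 0.05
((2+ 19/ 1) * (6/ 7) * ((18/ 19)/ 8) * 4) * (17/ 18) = 153/ 19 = 8.05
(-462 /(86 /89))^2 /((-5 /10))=-845344962 /1849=-457190.35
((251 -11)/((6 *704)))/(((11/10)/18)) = 225/242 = 0.93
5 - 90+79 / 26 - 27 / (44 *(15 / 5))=-46999 / 572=-82.17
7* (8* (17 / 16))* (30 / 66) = 595 / 22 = 27.05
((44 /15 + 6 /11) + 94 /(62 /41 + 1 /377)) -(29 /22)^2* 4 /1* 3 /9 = 179100067 /2833215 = 63.21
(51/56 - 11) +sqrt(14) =-565/56 +sqrt(14) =-6.35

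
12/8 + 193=389/2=194.50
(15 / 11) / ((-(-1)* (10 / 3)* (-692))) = -9 / 15224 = -0.00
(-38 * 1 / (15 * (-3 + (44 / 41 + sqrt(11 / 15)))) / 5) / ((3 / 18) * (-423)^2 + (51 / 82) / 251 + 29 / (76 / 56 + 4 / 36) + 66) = 0.00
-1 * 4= -4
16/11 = 1.45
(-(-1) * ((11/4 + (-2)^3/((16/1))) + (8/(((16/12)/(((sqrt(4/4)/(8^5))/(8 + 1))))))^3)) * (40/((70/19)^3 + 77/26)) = 119118786276392095115/70106472446410358784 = 1.70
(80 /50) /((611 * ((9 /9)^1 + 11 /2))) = 16 /39715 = 0.00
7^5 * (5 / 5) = 16807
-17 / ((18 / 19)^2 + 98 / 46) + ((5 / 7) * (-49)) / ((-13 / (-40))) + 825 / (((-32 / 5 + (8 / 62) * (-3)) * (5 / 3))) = -64034307801 / 343828316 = -186.24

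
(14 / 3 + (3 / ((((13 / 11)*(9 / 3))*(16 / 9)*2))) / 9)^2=34304449 / 1557504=22.03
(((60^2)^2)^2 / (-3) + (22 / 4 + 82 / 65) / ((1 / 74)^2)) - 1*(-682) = -3639167997548968 / 65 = -55987199962291.82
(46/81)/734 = 23/29727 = 0.00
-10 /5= -2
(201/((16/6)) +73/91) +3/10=278377/3640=76.48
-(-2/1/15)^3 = 8/3375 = 0.00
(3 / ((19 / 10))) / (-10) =-3 / 19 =-0.16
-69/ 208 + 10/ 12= 313/ 624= 0.50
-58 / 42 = -29 / 21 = -1.38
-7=-7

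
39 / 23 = 1.70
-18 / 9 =-2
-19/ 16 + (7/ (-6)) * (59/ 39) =-5527/ 1872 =-2.95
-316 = -316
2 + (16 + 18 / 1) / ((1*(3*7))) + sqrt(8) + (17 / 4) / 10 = 2*sqrt(2) + 3397 / 840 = 6.87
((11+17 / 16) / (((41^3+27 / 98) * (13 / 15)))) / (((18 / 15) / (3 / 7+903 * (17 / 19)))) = 363128535 / 2669293432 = 0.14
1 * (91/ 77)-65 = -702/ 11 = -63.82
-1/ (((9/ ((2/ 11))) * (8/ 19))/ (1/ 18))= -19/ 7128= -0.00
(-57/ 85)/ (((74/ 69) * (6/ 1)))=-1311/ 12580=-0.10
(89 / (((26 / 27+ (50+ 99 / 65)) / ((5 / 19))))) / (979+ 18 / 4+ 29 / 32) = 24991200 / 55131380647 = 0.00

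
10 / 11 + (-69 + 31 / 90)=-67069 / 990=-67.75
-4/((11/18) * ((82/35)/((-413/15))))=34692/451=76.92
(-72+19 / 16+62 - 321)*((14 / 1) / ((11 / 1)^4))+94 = 10973093 / 117128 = 93.68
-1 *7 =-7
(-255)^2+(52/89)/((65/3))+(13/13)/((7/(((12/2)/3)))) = 65025.31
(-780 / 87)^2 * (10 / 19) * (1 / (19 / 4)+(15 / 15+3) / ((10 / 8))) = 43804800 / 303601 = 144.28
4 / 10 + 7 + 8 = 77 / 5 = 15.40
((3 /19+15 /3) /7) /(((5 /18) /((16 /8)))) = 504 /95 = 5.31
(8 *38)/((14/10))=1520/7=217.14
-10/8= -5/4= -1.25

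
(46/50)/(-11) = -0.08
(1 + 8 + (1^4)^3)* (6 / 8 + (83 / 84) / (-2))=215 / 84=2.56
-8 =-8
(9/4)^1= 9/4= 2.25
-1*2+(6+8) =12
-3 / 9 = -1 / 3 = -0.33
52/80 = 13/20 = 0.65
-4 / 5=-0.80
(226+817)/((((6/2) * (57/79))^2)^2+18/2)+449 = 482.70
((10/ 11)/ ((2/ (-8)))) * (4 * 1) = -160/ 11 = -14.55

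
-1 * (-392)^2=-153664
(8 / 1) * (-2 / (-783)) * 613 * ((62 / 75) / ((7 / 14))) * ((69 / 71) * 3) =27972416 / 463275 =60.38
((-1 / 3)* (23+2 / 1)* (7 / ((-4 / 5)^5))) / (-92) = -546875 / 282624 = -1.93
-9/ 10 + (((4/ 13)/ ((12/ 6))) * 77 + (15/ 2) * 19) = 9974/ 65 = 153.45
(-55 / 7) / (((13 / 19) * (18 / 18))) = -1045 / 91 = -11.48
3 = 3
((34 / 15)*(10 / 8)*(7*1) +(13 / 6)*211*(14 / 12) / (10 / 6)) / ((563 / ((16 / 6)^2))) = 108752 / 25335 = 4.29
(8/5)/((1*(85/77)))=616/425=1.45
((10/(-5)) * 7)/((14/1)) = -1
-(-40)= 40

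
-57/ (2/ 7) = -399/ 2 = -199.50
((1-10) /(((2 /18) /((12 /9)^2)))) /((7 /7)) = -144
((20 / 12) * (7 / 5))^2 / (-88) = -49 / 792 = -0.06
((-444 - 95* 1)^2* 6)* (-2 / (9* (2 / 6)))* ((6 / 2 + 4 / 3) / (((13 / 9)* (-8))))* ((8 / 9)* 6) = 2324168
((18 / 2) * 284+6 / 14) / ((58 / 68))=608430 / 203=2997.19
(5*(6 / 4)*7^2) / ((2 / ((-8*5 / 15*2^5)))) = -15680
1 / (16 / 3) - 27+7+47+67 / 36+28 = 57.05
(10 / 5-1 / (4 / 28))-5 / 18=-95 / 18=-5.28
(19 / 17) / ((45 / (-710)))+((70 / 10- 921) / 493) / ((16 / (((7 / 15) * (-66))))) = -1248139 / 88740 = -14.07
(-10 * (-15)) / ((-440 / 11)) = -15 / 4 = -3.75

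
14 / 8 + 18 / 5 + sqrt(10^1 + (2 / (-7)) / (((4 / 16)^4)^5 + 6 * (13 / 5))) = 5 * sqrt(2936653519532793374439374858) / 85761906966533 + 107 / 20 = 8.51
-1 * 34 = -34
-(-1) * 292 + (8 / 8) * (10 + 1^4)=303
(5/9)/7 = 5/63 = 0.08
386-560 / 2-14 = 92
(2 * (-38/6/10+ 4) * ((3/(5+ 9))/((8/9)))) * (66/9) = 3333/280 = 11.90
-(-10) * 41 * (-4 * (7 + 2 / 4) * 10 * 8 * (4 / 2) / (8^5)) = -60.06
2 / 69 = 0.03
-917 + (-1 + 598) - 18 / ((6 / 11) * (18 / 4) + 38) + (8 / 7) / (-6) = -2996338 / 9345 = -320.64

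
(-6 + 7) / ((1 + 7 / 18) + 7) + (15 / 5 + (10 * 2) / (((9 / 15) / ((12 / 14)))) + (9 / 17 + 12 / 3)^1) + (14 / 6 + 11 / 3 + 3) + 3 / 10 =8179497 / 179690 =45.52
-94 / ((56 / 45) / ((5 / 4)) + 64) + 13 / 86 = -407197 / 314416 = -1.30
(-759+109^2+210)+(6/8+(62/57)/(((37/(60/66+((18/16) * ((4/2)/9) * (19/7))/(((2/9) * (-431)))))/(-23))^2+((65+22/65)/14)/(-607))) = 137398412423806992342844739/12123646639581997690116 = 11333.09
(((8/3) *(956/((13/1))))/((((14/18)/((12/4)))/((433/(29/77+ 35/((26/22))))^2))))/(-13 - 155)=-211457781249/225330121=-938.44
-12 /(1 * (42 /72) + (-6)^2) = -144 /439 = -0.33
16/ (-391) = -16/ 391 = -0.04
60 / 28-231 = -1602 / 7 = -228.86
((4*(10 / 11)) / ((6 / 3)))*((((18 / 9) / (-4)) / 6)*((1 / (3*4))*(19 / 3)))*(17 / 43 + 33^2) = -1112545 / 12771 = -87.11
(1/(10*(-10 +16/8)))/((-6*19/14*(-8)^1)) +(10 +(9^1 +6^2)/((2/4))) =3647993/36480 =100.00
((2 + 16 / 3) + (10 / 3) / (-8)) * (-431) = -35773 / 12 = -2981.08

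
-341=-341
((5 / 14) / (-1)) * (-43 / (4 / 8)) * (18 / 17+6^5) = 28425150 / 119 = 238866.81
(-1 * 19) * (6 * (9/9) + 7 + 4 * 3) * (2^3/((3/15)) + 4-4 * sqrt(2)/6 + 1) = -21375 + 950 * sqrt(2)/3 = -20927.17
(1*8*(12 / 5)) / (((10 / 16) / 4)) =3072 / 25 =122.88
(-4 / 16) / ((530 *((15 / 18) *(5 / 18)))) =-27 / 13250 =-0.00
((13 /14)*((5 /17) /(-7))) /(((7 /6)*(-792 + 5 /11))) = 2145 /50770517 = 0.00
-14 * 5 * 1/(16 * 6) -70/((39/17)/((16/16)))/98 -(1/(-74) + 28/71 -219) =832219095/3824912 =217.58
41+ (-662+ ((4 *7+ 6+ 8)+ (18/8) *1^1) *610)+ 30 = 52803/2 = 26401.50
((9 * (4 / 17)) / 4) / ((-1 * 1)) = -9 / 17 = -0.53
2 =2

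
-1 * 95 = -95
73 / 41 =1.78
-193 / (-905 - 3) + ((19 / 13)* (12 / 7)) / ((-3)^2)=121697 / 247884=0.49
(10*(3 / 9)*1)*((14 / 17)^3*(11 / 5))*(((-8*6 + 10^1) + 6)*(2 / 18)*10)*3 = -19317760 / 44217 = -436.89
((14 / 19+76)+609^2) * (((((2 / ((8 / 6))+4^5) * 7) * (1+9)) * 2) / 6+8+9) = 168771426564 / 19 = 8882706661.26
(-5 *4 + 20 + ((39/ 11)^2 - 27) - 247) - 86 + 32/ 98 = -2057975/ 5929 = -347.10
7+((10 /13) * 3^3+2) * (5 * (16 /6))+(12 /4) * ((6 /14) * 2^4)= 90407 /273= 331.16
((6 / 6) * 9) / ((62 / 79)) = 711 / 62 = 11.47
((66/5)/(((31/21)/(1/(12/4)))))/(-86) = -231/6665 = -0.03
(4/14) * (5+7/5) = 64/35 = 1.83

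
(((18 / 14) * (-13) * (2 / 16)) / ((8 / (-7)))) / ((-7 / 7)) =-117 / 64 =-1.83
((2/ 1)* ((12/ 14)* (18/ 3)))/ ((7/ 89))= 6408/ 49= 130.78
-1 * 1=-1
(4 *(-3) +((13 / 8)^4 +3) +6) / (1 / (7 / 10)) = 113911 / 40960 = 2.78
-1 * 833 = -833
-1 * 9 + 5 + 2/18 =-35/9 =-3.89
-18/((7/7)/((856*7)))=-107856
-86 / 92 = -43 / 46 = -0.93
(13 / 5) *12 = 156 / 5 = 31.20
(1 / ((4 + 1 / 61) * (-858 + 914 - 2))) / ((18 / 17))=1037 / 238140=0.00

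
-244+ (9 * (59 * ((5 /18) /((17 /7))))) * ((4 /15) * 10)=-4184 /51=-82.04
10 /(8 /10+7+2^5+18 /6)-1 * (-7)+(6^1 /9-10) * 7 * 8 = -165454 /321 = -515.43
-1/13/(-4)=1/52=0.02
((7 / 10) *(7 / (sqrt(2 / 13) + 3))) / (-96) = -637 / 36800 + 49 *sqrt(26) / 110400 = -0.02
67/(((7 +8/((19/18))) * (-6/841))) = -1070593/1662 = -644.16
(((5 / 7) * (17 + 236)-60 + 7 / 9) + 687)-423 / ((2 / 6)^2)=-188906 / 63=-2998.51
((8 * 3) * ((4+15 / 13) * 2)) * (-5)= -16080 / 13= -1236.92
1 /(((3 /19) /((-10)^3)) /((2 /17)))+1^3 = -37949 /51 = -744.10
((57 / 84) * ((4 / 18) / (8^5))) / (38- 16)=19 / 90832896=0.00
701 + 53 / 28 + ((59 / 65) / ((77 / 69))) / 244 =429195443 / 610610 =702.90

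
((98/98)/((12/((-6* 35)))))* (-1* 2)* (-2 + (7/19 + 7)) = 3570/19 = 187.89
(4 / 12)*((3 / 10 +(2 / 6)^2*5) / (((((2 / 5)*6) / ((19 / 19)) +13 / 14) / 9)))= 0.77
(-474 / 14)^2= 56169 / 49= 1146.31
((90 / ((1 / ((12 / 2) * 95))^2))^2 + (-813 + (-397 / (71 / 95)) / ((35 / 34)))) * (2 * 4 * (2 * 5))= 33996234580507158160 / 497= 68402886479893678.39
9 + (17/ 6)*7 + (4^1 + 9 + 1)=257/ 6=42.83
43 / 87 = 0.49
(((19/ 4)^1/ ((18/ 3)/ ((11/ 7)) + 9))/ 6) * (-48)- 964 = -136342/ 141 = -966.96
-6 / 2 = -3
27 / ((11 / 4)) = 9.82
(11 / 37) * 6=66 / 37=1.78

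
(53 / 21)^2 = 2809 / 441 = 6.37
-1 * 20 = -20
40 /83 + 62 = 5186 /83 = 62.48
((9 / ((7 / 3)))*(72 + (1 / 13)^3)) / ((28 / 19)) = 81148905 / 430612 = 188.45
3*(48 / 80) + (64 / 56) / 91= 1.81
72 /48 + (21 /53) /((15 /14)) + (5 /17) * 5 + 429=3895387 /9010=432.34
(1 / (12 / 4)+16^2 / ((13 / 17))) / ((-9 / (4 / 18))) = -26138 / 3159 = -8.27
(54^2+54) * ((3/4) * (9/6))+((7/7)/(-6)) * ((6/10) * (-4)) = 3341.65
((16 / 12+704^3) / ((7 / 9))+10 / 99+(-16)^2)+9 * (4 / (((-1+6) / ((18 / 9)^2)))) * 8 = 222058866398 / 495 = 448603770.50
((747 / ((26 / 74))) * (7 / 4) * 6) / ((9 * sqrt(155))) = 64491 * sqrt(155) / 4030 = 199.23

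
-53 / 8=-6.62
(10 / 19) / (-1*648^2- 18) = -5 / 3989259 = -0.00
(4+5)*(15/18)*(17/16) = 255/32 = 7.97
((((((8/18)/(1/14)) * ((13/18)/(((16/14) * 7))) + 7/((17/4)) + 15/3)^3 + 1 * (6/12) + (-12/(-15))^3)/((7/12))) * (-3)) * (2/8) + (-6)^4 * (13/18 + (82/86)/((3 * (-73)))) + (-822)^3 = -3540493242574525543130719/6374537305101000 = -555411800.59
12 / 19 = 0.63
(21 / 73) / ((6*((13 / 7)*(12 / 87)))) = 1421 / 7592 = 0.19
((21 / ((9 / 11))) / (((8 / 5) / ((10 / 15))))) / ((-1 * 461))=-385 / 16596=-0.02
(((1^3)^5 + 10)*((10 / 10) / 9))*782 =8602 / 9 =955.78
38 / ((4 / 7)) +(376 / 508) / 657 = 66.50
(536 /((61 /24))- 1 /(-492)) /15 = 6329149 /450180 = 14.06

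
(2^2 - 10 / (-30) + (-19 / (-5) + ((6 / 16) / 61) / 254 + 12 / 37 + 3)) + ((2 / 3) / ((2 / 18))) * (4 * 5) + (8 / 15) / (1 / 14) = 3185690907 / 22931120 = 138.92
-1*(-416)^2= -173056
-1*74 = -74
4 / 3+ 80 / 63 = 164 / 63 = 2.60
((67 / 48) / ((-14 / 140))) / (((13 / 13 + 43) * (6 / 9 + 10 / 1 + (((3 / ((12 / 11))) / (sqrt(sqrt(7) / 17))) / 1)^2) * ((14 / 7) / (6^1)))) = 1800960 / 398708563 - 563805 * sqrt(7) / 72492466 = -0.02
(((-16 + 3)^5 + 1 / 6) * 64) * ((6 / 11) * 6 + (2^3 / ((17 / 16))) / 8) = -56175120512 / 561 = -100133904.66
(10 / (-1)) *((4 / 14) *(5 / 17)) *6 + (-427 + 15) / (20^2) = -72257 / 11900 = -6.07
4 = 4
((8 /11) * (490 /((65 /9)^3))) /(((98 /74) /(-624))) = -20715264 /46475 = -445.73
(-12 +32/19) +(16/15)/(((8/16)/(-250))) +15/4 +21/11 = -1349279/2508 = -537.99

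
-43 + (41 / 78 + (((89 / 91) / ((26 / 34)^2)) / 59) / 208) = -24048618781 / 566193264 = -42.47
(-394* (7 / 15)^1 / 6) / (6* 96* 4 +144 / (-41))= -56539 / 4244400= -0.01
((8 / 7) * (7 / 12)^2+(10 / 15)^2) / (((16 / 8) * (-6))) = -5 / 72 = -0.07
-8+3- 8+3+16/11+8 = -6/11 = -0.55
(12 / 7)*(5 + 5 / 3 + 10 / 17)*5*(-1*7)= -7400 / 17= -435.29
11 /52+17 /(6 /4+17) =1.13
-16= -16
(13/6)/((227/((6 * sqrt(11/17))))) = 13 * sqrt(187)/3859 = 0.05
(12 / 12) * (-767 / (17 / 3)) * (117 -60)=-131157 / 17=-7715.12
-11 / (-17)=11 / 17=0.65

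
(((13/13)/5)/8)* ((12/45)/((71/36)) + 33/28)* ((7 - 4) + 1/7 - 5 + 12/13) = -222003/7236320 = -0.03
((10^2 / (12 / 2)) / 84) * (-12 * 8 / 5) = -80 / 21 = -3.81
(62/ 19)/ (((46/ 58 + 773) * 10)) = 899/ 2131800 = 0.00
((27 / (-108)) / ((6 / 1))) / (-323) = 1 / 7752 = 0.00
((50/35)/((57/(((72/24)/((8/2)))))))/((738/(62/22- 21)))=-250/539847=-0.00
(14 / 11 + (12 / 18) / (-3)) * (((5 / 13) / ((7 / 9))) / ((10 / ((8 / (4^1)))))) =8 / 77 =0.10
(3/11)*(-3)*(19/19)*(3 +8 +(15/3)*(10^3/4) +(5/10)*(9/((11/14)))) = -125406/121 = -1036.41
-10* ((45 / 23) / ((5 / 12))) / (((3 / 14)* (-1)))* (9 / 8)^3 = 229635 / 736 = 312.00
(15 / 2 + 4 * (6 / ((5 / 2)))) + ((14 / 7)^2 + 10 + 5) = 36.10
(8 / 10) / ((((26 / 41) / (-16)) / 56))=-73472 / 65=-1130.34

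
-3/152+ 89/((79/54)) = 730275/12008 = 60.82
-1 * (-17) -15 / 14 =223 / 14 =15.93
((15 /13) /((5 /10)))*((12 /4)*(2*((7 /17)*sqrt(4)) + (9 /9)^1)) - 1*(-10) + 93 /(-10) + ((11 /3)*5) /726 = 19.05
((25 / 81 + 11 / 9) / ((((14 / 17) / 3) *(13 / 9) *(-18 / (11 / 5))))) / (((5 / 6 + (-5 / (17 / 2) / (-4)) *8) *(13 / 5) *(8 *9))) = -98549 / 78574860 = -0.00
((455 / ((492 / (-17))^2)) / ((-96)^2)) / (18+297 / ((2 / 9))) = 18785 / 431671762944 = 0.00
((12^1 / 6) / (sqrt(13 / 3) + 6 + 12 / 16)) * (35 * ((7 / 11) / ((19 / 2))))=317520 / 413611- 15680 * sqrt(39) / 413611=0.53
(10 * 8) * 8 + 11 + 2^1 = 653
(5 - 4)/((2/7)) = 7/2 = 3.50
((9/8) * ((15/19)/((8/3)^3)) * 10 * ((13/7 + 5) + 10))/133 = 0.06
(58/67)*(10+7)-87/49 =42485/3283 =12.94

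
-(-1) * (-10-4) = -14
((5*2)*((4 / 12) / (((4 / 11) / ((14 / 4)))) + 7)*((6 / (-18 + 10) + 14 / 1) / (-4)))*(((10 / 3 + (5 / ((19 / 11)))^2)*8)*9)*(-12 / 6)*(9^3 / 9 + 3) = 17295046125 / 361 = 47908715.03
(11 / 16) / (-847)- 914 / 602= -80475 / 52976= -1.52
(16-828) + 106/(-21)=-17158/21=-817.05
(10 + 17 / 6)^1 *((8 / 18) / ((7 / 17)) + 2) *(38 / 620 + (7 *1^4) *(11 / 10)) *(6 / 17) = 855734 / 7905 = 108.25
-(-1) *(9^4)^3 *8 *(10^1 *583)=13172513581473840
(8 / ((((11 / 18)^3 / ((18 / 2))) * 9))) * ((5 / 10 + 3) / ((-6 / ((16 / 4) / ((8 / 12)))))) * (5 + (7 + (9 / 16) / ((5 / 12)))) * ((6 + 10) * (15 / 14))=-37371456 / 1331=-28077.73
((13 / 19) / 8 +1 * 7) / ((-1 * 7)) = -1077 / 1064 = -1.01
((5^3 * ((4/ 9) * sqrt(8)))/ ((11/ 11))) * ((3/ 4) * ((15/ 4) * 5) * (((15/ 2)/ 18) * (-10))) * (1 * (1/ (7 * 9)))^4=-78125 * sqrt(2)/ 189035532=-0.00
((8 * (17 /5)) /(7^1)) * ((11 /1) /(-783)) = -1496 /27405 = -0.05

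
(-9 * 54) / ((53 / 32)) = -15552 / 53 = -293.43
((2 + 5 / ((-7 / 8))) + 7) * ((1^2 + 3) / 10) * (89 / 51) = 4094 / 1785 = 2.29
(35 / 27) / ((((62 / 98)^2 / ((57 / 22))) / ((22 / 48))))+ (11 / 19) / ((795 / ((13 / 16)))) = 4020222541 / 1045145160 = 3.85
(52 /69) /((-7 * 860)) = -0.00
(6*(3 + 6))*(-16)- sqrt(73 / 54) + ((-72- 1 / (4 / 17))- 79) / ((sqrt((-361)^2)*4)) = -4991085 / 5776- sqrt(438) / 18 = -865.27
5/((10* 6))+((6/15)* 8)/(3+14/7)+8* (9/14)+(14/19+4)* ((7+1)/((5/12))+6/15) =3938461/39900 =98.71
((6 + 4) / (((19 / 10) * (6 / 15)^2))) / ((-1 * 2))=-625 / 38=-16.45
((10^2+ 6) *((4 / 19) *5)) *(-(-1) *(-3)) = -6360 / 19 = -334.74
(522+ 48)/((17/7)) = 3990/17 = 234.71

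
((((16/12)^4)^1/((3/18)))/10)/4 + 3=469/135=3.47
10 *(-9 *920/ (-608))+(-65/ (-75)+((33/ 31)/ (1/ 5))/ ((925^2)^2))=137.05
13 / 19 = 0.68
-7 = -7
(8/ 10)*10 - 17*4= -60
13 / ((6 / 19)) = 247 / 6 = 41.17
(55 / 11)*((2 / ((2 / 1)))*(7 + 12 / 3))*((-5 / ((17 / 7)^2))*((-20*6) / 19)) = 294.48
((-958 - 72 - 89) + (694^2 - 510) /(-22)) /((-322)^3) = 0.00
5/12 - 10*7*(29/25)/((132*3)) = 419/1980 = 0.21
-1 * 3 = -3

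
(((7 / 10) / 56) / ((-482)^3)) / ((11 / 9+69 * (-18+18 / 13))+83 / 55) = 1287 / 13186612582141952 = 0.00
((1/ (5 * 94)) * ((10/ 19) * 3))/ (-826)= -3/ 737618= -0.00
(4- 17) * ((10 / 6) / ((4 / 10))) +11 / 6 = -157 / 3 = -52.33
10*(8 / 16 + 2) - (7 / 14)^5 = 799 / 32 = 24.97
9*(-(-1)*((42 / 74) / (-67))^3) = -83349 / 15234548239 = -0.00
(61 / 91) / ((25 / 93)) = 5673 / 2275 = 2.49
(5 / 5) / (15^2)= 1 / 225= 0.00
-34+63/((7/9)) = 47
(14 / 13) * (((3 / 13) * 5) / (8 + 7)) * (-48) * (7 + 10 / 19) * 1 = -7392 / 247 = -29.93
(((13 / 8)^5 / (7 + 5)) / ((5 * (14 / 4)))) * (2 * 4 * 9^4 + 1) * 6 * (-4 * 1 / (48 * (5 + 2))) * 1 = -19488798277 / 96337920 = -202.30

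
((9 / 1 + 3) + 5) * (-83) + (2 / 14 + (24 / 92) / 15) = -1135726 / 805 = -1410.84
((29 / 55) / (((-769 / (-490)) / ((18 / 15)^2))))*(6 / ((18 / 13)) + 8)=1261848 / 211475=5.97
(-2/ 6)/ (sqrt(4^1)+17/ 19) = -19/ 165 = -0.12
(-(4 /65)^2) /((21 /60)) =-64 /5915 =-0.01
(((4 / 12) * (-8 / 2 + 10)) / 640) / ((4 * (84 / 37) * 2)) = 37 / 215040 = 0.00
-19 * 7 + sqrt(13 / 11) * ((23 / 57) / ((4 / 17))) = -133 + 391 * sqrt(143) / 2508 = -131.14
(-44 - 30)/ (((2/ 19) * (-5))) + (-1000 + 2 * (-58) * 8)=-8937/ 5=-1787.40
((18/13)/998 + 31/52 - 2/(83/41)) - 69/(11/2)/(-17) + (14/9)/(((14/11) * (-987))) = 1238966597807/3577529719764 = 0.35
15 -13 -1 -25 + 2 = -22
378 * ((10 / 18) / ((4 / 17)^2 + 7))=60690 / 2039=29.76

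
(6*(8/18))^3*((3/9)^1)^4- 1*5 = -10423/2187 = -4.77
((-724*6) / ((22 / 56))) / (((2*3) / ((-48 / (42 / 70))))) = 1621760 / 11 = 147432.73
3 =3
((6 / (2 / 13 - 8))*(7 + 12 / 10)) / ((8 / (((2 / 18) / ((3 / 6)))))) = -533 / 3060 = -0.17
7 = 7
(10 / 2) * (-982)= -4910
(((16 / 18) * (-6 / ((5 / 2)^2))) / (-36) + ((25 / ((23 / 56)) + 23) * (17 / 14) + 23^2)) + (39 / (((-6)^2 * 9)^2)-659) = -28.13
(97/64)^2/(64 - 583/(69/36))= -216407/22626304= -0.01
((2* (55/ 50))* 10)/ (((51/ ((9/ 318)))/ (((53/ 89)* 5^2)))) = 275/ 1513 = 0.18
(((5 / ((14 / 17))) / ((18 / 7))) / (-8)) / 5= -17 / 288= -0.06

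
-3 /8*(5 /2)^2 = -2.34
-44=-44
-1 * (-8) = 8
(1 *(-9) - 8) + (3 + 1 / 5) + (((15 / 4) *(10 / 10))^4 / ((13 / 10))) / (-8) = -2184153 / 66560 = -32.81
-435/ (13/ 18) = -7830/ 13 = -602.31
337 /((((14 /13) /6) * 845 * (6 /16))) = 5.93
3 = 3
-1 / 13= -0.08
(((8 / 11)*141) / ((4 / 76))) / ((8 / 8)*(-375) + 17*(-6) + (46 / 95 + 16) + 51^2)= 339340 / 372801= 0.91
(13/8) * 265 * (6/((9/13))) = 44785/12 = 3732.08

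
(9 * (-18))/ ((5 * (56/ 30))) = -243/ 14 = -17.36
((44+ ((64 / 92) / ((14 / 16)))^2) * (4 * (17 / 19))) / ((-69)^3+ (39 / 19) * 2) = -0.00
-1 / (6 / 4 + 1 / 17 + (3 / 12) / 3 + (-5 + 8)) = -204 / 947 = -0.22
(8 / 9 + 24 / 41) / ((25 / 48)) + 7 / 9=3.61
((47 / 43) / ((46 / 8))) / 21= 188 / 20769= 0.01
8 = 8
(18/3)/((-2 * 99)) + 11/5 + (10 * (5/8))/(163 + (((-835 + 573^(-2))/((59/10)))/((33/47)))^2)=23872598832296414584154029/11001957180544811006029020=2.17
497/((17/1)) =497/17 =29.24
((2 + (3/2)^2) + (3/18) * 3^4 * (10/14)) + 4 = 501/28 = 17.89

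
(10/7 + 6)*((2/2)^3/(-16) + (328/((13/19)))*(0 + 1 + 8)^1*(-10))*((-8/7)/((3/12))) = 71792744/49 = 1465158.04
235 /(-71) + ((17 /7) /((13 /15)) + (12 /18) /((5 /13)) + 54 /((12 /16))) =7096666 /96915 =73.23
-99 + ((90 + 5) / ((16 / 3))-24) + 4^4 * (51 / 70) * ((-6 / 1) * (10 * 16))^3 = -165015903190.90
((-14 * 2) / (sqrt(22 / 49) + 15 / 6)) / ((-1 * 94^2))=3430 / 2511633 - 196 * sqrt(22) / 2511633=0.00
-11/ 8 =-1.38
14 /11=1.27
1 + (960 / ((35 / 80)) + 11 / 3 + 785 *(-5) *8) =-29201.05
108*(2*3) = 648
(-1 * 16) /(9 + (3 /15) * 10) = -16 /11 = -1.45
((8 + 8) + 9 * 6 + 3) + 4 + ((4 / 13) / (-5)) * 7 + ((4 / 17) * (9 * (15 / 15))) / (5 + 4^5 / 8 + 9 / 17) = 1130013 / 14755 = 76.59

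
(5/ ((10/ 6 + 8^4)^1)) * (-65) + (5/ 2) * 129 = 7927035/ 24586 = 322.42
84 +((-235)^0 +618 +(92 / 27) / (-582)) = 702.99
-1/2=-0.50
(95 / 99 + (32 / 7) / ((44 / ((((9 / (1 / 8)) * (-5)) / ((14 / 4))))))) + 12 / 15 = -216521 / 24255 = -8.93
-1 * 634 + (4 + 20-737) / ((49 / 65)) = -77411 / 49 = -1579.82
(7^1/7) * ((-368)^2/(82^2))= 33856/1681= 20.14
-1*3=-3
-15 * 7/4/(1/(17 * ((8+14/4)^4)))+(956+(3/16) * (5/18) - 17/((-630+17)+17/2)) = -603841090003/77376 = -7803984.31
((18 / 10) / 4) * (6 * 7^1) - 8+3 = 139 / 10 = 13.90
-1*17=-17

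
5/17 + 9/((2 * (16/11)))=1843/544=3.39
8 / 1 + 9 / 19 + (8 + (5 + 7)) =541 / 19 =28.47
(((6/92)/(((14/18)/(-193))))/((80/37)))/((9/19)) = -407037/25760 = -15.80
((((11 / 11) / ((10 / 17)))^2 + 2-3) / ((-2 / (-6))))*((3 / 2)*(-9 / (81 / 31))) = -5859 / 200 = -29.30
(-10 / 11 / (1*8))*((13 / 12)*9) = -195 / 176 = -1.11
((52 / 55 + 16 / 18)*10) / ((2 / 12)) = 3632 / 33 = 110.06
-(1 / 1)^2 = -1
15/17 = 0.88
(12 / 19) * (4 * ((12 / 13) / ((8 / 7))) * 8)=16.32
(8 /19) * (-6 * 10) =-480 /19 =-25.26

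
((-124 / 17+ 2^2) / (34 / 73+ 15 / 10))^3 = -1593413632 / 338608873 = -4.71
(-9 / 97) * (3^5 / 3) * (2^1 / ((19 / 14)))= -20412 / 1843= -11.08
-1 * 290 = -290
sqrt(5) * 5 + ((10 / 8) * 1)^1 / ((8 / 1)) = 5 / 32 + 5 * sqrt(5) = 11.34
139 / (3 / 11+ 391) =1529 / 4304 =0.36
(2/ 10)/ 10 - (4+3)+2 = -249/ 50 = -4.98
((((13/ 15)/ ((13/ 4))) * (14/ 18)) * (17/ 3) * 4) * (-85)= -32368/ 81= -399.60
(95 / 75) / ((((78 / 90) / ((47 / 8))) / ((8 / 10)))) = 893 / 130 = 6.87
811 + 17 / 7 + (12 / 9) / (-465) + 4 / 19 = 150957998 / 185535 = 813.64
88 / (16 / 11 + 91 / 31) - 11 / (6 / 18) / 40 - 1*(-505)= 31390319 / 59880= 524.22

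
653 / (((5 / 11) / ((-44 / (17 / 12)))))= -3792624 / 85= -44619.11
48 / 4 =12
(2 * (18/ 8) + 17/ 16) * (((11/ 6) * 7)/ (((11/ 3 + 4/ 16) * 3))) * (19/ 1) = 130207/ 1128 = 115.43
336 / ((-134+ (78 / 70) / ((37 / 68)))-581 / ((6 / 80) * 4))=-163170 / 1004573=-0.16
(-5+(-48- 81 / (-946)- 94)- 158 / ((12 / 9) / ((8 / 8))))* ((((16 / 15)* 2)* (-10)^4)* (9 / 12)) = -2008656000 / 473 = -4246630.02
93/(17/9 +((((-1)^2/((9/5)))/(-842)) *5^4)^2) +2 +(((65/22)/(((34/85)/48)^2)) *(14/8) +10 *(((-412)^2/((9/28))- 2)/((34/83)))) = 2580168273791687888/198993067911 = 12966121.39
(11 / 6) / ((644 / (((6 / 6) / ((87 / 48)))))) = 22 / 14007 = 0.00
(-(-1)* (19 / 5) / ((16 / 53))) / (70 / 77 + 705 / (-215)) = -25069 / 4720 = -5.31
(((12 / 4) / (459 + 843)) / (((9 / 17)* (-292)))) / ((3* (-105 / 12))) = 17 / 29939490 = 0.00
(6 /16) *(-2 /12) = -1 /16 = -0.06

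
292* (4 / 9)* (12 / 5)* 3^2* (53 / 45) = 247616 / 75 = 3301.55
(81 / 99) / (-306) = -1 / 374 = -0.00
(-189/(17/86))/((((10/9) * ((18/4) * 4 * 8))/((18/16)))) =-73143/10880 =-6.72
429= 429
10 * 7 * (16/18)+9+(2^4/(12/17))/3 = 709/9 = 78.78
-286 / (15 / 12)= -1144 / 5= -228.80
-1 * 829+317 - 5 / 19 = -9733 / 19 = -512.26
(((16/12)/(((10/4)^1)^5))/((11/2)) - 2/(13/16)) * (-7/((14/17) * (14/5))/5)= 14010856/9384375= 1.49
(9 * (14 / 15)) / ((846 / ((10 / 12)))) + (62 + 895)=809629 / 846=957.01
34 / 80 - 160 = -6383 / 40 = -159.58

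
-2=-2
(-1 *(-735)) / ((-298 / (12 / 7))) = -4.23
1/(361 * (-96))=-1/34656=-0.00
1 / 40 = 0.02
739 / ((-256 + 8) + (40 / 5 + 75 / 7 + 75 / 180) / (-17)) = -2.97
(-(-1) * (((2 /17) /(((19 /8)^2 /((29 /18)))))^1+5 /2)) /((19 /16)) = 2239016 /1049427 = 2.13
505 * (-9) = -4545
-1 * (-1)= 1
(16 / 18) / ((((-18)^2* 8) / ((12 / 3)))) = 1 / 729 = 0.00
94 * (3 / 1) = 282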